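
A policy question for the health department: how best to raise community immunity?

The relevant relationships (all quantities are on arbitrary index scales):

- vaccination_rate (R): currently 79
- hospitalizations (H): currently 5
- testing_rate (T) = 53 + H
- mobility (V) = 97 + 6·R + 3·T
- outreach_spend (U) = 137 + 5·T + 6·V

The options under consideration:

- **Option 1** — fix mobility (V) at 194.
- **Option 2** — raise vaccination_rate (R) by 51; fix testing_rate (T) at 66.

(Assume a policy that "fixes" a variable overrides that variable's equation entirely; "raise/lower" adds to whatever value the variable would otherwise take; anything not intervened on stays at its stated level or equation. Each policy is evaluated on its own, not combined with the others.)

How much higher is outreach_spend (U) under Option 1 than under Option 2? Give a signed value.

Option 1 (V := 194):
  R = 79
  H = 5
  T = 53 + 5 = 58
  V = 194
  U = 137 + 5·58 + 6·194 = 1591
Option 2 (R + 51, T := 66):
  R = 79 + 51 = 130
  H = 5
  T = 66
  V = 97 + 6·130 + 3·66 = 1075
  U = 137 + 5·66 + 6·1075 = 6917
U: 1591 − 6917 = -5326

-5326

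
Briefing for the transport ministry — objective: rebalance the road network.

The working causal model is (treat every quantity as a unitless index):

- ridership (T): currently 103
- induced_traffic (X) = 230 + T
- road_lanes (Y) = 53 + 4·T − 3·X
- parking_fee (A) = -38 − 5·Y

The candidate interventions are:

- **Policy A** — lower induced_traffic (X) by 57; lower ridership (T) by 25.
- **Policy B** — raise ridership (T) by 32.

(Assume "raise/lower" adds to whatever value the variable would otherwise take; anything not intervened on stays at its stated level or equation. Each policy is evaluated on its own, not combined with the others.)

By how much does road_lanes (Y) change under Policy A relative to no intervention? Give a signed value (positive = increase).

Baseline:
  T = 103
  X = 230 + 103 = 333
  Y = 53 + 4·103 − 3·333 = -534
Policy A (X − 57, T − 25):
  T = 103 − 25 = 78
  X = 230 + 78 (−57 from intervention) = 251
  Y = 53 + 4·78 − 3·251 = -388
Change in Y: -388 − (-534) = 146

146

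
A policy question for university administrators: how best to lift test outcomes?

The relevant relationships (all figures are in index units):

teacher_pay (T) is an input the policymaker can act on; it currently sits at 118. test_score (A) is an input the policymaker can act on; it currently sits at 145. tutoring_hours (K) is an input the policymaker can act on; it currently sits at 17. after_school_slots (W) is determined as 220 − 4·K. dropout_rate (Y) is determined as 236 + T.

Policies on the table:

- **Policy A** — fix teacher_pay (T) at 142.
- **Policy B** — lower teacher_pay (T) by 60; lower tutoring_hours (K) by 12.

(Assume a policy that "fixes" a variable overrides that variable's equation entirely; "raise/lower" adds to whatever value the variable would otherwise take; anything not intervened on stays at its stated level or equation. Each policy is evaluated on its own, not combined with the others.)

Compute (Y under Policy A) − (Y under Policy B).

84

Policy A (T := 142):
  T = 142
  Y = 236 + 142 = 378
Policy B (T − 60, K − 12):
  T = 118 − 60 = 58
  Y = 236 + 58 = 294
Y: 378 − 294 = 84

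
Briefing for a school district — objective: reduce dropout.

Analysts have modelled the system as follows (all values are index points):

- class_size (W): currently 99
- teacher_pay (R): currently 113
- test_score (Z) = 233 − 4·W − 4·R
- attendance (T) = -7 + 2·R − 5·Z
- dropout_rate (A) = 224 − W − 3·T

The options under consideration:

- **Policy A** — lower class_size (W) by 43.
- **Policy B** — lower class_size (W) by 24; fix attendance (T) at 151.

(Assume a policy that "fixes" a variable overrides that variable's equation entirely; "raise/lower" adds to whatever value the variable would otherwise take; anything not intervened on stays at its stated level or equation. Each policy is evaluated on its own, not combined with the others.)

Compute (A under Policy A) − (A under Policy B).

Policy A (W − 43):
  W = 99 − 43 = 56
  R = 113
  Z = 233 − 4·56 − 4·113 = -443
  T = -7 + 2·113 − 5·(-443) = 2434
  A = 224 − 56 − 3·2434 = -7134
Policy B (W − 24, T := 151):
  W = 99 − 24 = 75
  R = 113
  Z = 233 − 4·75 − 4·113 = -519
  T = 151
  A = 224 − 75 − 3·151 = -304
A: -7134 − (-304) = -6830

-6830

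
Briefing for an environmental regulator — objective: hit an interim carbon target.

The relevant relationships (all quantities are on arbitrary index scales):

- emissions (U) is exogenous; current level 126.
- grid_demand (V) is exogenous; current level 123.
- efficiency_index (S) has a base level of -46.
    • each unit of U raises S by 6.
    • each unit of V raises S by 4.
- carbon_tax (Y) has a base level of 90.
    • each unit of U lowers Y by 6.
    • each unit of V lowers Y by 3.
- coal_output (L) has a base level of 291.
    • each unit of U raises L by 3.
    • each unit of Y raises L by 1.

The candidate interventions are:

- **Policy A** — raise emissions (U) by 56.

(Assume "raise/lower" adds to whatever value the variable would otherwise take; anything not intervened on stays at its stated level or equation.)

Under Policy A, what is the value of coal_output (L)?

-534

Policy A (U + 56):
  U = 126 + 56 = 182
  V = 123
  Y = 90 − 6·182 − 3·123 = -1371
  L = 291 + 3·182 + (-1371) = -534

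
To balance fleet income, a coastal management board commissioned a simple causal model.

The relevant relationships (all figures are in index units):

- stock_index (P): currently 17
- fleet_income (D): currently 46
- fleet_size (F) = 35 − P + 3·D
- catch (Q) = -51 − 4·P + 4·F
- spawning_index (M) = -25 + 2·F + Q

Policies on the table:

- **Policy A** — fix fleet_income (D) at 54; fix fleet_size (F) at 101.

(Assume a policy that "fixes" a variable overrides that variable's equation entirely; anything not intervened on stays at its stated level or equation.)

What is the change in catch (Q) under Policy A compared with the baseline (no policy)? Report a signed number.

-220

Baseline:
  P = 17
  D = 46
  F = 35 − 17 + 3·46 = 156
  Q = -51 − 4·17 + 4·156 = 505
Policy A (D := 54, F := 101):
  P = 17
  D = 54
  F = 101
  Q = -51 − 4·17 + 4·101 = 285
Change in Q: 285 − 505 = -220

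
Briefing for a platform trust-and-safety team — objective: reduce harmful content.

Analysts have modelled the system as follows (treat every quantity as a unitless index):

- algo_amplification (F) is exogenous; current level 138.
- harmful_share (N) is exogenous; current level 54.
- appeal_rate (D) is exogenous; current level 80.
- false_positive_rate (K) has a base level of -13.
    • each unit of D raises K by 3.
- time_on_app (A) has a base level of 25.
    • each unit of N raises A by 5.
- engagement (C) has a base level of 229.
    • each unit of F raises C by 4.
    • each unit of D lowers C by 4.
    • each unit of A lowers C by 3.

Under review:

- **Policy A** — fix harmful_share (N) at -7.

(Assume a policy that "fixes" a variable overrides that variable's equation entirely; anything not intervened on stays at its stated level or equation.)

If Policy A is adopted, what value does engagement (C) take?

Policy A (N := -7):
  F = 138
  N = -7
  D = 80
  A = 25 + 5·(-7) = -10
  C = 229 + 4·138 − 4·80 − 3·(-10) = 491

491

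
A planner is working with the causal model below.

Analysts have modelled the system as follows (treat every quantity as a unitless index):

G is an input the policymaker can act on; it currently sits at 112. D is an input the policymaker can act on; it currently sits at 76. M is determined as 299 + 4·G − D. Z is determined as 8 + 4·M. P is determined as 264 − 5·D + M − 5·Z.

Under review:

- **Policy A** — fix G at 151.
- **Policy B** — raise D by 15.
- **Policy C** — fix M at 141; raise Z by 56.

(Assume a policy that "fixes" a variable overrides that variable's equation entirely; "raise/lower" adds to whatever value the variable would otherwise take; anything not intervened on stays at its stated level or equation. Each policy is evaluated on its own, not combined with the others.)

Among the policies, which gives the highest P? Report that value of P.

Policy A (G := 151):
  G = 151
  D = 76
  M = 299 + 4·151 − 76 = 827
  Z = 8 + 4·827 = 3316
  P = 264 − 5·76 + 827 − 5·3316 = -15869
Policy B (D + 15):
  G = 112
  D = 76 + 15 = 91
  M = 299 + 4·112 − 91 = 656
  Z = 8 + 4·656 = 2632
  P = 264 − 5·91 + 656 − 5·2632 = -12695
Policy C (M := 141, Z + 56):
  G = 112
  D = 76
  M = 141
  Z = 8 + 4·141 (+56 from intervention) = 628
  P = 264 − 5·76 + 141 − 5·628 = -3115
Comparing — Policy A: P=-15869, Policy B: P=-12695, Policy C: P=-3115. Highest is -3115 (Policy C).

-3115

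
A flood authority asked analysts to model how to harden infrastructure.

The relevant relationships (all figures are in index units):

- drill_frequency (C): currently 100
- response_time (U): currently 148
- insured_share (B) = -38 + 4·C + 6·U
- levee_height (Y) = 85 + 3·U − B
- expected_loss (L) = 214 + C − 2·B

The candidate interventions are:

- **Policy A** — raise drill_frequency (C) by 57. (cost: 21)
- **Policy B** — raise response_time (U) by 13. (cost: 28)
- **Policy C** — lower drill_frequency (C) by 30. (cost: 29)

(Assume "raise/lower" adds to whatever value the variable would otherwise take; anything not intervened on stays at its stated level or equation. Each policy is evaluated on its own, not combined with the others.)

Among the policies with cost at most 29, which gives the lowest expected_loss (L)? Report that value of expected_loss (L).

Policy A (C + 57):
  C = 100 + 57 = 157
  U = 148
  B = -38 + 4·157 + 6·148 = 1478
  L = 214 + 157 − 2·1478 = -2585
Policy B (U + 13):
  C = 100
  U = 148 + 13 = 161
  B = -38 + 4·100 + 6·161 = 1328
  L = 214 + 100 − 2·1328 = -2342
Policy C (C − 30):
  C = 100 − 30 = 70
  U = 148
  B = -38 + 4·70 + 6·148 = 1130
  L = 214 + 70 − 2·1130 = -1976
Comparing — Policy A: L=-2585, Policy B: L=-2342, Policy C: L=-1976. Lowest is -2585 (Policy A).

-2585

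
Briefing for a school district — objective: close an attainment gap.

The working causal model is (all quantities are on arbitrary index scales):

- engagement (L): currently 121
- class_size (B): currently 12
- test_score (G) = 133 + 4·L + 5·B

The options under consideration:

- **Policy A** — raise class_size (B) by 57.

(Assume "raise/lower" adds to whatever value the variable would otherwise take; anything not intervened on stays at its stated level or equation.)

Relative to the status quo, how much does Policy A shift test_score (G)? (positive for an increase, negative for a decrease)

285

Baseline:
  L = 121
  B = 12
  G = 133 + 4·121 + 5·12 = 677
Policy A (B + 57):
  L = 121
  B = 12 + 57 = 69
  G = 133 + 4·121 + 5·69 = 962
Change in G: 962 − 677 = 285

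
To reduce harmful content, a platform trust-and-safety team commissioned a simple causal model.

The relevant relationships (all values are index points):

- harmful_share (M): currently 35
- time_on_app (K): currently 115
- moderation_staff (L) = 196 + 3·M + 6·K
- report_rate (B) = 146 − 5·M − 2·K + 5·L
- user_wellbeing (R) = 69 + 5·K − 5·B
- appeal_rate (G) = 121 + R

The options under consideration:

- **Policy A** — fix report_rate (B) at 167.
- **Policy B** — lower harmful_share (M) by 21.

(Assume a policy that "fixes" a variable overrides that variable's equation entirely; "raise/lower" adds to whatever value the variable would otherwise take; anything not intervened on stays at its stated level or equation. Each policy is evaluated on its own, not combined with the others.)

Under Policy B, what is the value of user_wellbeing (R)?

Policy B (M − 21):
  M = 35 − 21 = 14
  K = 115
  L = 196 + 3·14 + 6·115 = 928
  B = 146 − 5·14 − 2·115 + 5·928 = 4486
  R = 69 + 5·115 − 5·4486 = -21786

-21786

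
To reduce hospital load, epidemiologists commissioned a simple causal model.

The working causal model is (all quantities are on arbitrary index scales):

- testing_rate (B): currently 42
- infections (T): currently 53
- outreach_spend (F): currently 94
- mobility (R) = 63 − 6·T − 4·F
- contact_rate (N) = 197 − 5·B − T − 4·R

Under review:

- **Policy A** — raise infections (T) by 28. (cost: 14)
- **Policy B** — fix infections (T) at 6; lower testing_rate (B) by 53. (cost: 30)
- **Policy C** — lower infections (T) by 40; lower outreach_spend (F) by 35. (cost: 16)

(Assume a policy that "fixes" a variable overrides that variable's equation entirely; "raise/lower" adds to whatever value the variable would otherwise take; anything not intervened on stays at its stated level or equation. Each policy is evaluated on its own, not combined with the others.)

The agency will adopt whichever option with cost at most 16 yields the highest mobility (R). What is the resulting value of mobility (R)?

-251

Policy A (T + 28):
  T = 53 + 28 = 81
  F = 94
  R = 63 − 6·81 − 4·94 = -799
Policy C (T − 40, F − 35):
  T = 53 − 40 = 13
  F = 94 − 35 = 59
  R = 63 − 6·13 − 4·59 = -251
Comparing — Policy A: R=-799, Policy C: R=-251. Highest is -251 (Policy C).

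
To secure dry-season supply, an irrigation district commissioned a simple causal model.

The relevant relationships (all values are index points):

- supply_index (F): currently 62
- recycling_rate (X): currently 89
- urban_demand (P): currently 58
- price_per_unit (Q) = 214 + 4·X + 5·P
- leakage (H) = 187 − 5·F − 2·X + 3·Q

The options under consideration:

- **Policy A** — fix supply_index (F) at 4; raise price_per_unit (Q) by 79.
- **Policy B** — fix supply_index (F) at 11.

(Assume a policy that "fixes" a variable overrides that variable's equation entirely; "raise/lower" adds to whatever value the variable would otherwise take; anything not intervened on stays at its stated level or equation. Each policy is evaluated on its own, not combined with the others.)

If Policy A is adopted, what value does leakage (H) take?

Policy A (F := 4, Q + 79):
  F = 4
  X = 89
  P = 58
  Q = 214 + 4·89 + 5·58 (+79 from intervention) = 939
  H = 187 − 5·4 − 2·89 + 3·939 = 2806

2806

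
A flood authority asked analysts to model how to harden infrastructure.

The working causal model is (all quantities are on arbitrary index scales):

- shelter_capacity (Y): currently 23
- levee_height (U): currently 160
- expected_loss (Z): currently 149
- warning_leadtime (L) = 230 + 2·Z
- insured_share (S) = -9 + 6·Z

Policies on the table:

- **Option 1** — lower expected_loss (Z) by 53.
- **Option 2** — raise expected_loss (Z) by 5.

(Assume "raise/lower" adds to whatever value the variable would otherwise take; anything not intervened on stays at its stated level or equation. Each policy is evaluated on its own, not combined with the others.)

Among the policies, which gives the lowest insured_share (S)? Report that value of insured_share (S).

567

Option 1 (Z − 53):
  Z = 149 − 53 = 96
  S = -9 + 6·96 = 567
Option 2 (Z + 5):
  Z = 149 + 5 = 154
  S = -9 + 6·154 = 915
Comparing — Option 1: S=567, Option 2: S=915. Lowest is 567 (Option 1).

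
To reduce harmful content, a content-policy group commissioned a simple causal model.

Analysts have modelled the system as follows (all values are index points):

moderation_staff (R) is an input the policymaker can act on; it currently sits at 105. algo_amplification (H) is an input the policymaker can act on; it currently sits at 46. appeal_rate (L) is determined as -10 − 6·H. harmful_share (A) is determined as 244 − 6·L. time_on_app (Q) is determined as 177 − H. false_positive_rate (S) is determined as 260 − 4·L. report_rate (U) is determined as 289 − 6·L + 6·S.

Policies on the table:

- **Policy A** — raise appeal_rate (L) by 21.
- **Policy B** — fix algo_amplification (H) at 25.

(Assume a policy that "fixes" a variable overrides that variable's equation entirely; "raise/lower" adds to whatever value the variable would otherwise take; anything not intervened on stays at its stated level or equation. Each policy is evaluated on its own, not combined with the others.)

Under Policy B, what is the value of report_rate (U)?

Policy B (H := 25):
  H = 25
  L = -10 − 6·25 = -160
  S = 260 − 4·(-160) = 900
  U = 289 − 6·(-160) + 6·900 = 6649

6649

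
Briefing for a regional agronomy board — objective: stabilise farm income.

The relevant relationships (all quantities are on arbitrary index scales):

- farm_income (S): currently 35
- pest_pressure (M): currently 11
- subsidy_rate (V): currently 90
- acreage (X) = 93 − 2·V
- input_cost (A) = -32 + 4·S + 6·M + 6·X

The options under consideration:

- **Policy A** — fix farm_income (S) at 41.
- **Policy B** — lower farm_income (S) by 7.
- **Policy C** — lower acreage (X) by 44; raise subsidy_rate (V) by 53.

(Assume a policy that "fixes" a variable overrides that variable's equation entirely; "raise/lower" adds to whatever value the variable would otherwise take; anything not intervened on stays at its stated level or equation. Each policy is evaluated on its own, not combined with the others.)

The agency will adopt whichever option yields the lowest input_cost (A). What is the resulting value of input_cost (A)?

-1248

Policy A (S := 41):
  S = 41
  M = 11
  V = 90
  X = 93 − 2·90 = -87
  A = -32 + 4·41 + 6·11 + 6·(-87) = -324
Policy B (S − 7):
  S = 35 − 7 = 28
  M = 11
  V = 90
  X = 93 − 2·90 = -87
  A = -32 + 4·28 + 6·11 + 6·(-87) = -376
Policy C (X − 44, V + 53):
  S = 35
  M = 11
  V = 90 + 53 = 143
  X = 93 − 2·143 (−44 from intervention) = -237
  A = -32 + 4·35 + 6·11 + 6·(-237) = -1248
Comparing — Policy A: A=-324, Policy B: A=-376, Policy C: A=-1248. Lowest is -1248 (Policy C).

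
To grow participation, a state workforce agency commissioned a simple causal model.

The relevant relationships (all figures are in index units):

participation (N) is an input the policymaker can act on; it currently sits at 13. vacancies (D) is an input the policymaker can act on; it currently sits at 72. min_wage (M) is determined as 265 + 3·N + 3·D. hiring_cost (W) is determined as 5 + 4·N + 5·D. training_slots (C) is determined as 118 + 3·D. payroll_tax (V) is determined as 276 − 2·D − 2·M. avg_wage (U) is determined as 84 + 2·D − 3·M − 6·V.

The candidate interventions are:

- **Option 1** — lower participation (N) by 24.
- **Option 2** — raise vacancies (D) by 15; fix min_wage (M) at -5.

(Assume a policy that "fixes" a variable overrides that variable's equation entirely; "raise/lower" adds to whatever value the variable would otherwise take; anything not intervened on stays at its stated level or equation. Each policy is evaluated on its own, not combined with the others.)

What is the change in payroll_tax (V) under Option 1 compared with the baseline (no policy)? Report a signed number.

144

Baseline:
  N = 13
  D = 72
  M = 265 + 3·13 + 3·72 = 520
  V = 276 − 2·72 − 2·520 = -908
Option 1 (N − 24):
  N = 13 − 24 = -11
  D = 72
  M = 265 + 3·(-11) + 3·72 = 448
  V = 276 − 2·72 − 2·448 = -764
Change in V: -764 − (-908) = 144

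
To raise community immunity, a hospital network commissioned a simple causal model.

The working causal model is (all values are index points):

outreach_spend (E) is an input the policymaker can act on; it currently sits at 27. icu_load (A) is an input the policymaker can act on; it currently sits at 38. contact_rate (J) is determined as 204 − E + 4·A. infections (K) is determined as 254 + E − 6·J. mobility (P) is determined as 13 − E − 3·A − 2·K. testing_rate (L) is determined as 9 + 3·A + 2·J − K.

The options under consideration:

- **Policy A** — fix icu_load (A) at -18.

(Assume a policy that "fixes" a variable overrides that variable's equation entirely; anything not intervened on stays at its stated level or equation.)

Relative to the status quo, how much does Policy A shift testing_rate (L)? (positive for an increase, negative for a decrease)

Baseline:
  E = 27
  A = 38
  J = 204 − 27 + 4·38 = 329
  K = 254 + 27 − 6·329 = -1693
  L = 9 + 3·38 + 2·329 − (-1693) = 2474
Policy A (A := -18):
  E = 27
  A = -18
  J = 204 − 27 + 4·(-18) = 105
  K = 254 + 27 − 6·105 = -349
  L = 9 + 3·(-18) + 2·105 − (-349) = 514
Change in L: 514 − 2474 = -1960

-1960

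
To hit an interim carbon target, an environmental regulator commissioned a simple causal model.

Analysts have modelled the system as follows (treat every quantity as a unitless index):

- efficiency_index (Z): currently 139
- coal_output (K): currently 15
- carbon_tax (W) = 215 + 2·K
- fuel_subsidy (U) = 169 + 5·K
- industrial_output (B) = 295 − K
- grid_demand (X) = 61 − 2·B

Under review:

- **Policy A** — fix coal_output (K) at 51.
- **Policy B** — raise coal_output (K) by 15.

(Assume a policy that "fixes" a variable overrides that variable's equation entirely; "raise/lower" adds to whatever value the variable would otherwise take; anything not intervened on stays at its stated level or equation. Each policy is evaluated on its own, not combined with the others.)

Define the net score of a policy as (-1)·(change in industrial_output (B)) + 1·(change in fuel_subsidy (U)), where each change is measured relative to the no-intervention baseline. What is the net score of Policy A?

Baseline:
  K = 15
  U = 169 + 5·15 = 244
  B = 295 − 15 = 280
Policy A (K := 51):
  K = 51
  U = 169 + 5·51 = 424
  B = 295 − 51 = 244
ΔB = 244 − 280 = -36; ΔU = 424 − 244 = 180
Score = (-1)·(-36) + 1·180 = 216

216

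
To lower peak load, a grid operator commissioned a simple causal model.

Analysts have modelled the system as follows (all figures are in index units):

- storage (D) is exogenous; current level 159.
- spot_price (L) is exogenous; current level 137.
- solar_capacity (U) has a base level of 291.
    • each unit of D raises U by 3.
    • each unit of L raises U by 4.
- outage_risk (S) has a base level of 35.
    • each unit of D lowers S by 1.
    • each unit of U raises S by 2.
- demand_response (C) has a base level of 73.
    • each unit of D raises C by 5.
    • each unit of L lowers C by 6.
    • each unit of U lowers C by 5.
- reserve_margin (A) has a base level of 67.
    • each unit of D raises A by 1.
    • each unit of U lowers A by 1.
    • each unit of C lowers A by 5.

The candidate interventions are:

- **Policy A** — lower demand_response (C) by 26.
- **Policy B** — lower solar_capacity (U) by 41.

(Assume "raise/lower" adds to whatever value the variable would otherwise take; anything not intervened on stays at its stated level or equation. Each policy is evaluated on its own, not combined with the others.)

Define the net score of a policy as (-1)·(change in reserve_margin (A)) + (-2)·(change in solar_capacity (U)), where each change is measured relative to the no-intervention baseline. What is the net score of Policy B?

Baseline:
  D = 159
  L = 137
  U = 291 + 3·159 + 4·137 = 1316
  C = 73 + 5·159 − 6·137 − 5·1316 = -6534
  A = 67 + 159 − 1316 − 5·(-6534) = 31580
Policy B (U − 41):
  D = 159
  L = 137
  U = 291 + 3·159 + 4·137 (−41 from intervention) = 1275
  C = 73 + 5·159 − 6·137 − 5·1275 = -6329
  A = 67 + 159 − 1275 − 5·(-6329) = 30596
ΔA = 30596 − 31580 = -984; ΔU = 1275 − 1316 = -41
Score = (-1)·(-984) + (-2)·(-41) = 1066

1066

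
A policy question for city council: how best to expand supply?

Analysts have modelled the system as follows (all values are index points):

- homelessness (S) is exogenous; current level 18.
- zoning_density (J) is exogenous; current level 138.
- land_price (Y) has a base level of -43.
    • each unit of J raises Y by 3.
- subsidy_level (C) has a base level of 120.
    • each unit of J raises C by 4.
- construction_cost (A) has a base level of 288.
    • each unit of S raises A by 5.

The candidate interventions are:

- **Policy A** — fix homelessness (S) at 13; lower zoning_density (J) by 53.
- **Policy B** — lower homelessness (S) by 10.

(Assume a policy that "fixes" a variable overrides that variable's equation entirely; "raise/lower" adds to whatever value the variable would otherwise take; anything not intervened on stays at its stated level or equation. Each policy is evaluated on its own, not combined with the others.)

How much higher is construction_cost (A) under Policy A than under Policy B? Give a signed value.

Policy A (S := 13, J − 53):
  S = 13
  A = 288 + 5·13 = 353
Policy B (S − 10):
  S = 18 − 10 = 8
  A = 288 + 5·8 = 328
A: 353 − 328 = 25

25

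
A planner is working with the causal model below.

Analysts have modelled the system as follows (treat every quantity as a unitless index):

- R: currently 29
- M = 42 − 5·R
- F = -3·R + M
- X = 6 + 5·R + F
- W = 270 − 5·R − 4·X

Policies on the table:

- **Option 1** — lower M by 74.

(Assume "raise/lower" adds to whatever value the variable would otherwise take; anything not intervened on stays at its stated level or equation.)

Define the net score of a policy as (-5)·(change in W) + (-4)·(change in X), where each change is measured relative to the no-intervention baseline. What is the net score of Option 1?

Baseline:
  R = 29
  M = 42 − 5·29 = -103
  F = 0 − 3·29 + (-103) = -190
  X = 6 + 5·29 + (-190) = -39
  W = 270 − 5·29 − 4·(-39) = 281
Option 1 (M − 74):
  R = 29
  M = 42 − 5·29 (−74 from intervention) = -177
  F = 0 − 3·29 + (-177) = -264
  X = 6 + 5·29 + (-264) = -113
  W = 270 − 5·29 − 4·(-113) = 577
ΔW = 577 − 281 = 296; ΔX = -113 − (-39) = -74
Score = (-5)·296 + (-4)·(-74) = -1184

-1184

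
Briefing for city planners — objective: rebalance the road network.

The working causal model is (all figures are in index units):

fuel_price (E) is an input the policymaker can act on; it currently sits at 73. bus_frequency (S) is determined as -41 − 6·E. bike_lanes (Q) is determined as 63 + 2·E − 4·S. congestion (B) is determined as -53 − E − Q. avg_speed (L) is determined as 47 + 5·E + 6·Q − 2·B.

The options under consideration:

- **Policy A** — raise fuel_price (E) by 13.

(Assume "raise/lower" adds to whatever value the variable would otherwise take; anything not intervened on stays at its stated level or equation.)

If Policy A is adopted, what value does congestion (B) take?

Policy A (E + 13):
  E = 73 + 13 = 86
  S = -41 − 6·86 = -557
  Q = 63 + 2·86 − 4·(-557) = 2463
  B = -53 − 86 − 2463 = -2602

-2602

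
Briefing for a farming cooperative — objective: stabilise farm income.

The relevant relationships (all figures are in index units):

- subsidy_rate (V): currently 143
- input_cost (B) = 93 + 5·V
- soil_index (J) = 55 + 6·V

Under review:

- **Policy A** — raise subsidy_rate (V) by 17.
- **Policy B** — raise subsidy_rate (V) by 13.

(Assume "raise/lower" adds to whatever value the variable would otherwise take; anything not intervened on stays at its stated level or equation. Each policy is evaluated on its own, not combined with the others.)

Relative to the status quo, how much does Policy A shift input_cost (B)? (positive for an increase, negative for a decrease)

Baseline:
  V = 143
  B = 93 + 5·143 = 808
Policy A (V + 17):
  V = 143 + 17 = 160
  B = 93 + 5·160 = 893
Change in B: 893 − 808 = 85

85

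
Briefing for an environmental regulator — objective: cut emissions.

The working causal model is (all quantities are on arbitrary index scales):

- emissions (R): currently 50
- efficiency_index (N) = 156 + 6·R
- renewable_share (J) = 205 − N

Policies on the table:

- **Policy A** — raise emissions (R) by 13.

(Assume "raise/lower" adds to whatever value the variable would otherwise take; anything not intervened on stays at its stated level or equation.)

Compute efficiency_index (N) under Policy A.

534

Policy A (R + 13):
  R = 50 + 13 = 63
  N = 156 + 6·63 = 534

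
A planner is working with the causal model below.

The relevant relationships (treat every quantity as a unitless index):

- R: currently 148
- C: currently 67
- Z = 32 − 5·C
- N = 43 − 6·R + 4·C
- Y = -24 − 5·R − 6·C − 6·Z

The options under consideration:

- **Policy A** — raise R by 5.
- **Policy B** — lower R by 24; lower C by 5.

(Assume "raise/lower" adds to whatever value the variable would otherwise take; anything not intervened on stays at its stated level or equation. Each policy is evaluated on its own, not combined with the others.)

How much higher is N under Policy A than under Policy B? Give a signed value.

Policy A (R + 5):
  R = 148 + 5 = 153
  C = 67
  N = 43 − 6·153 + 4·67 = -607
Policy B (R − 24, C − 5):
  R = 148 − 24 = 124
  C = 67 − 5 = 62
  N = 43 − 6·124 + 4·62 = -453
N: -607 − (-453) = -154

-154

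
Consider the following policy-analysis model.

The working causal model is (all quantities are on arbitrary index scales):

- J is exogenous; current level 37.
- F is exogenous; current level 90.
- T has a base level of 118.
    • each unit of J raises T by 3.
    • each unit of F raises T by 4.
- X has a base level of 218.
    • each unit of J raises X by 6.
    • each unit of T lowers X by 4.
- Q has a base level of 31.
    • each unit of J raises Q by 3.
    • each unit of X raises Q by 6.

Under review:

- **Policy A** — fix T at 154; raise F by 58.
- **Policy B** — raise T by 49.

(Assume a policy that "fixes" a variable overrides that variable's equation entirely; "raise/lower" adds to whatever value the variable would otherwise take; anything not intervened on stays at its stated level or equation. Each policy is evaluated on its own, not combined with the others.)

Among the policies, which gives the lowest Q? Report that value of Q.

-12530

Policy A (T := 154, F + 58):
  J = 37
  F = 90 + 58 = 148
  T = 154
  X = 218 + 6·37 − 4·154 = -176
  Q = 31 + 3·37 + 6·(-176) = -914
Policy B (T + 49):
  J = 37
  F = 90
  T = 118 + 3·37 + 4·90 (+49 from intervention) = 638
  X = 218 + 6·37 − 4·638 = -2112
  Q = 31 + 3·37 + 6·(-2112) = -12530
Comparing — Policy A: Q=-914, Policy B: Q=-12530. Lowest is -12530 (Policy B).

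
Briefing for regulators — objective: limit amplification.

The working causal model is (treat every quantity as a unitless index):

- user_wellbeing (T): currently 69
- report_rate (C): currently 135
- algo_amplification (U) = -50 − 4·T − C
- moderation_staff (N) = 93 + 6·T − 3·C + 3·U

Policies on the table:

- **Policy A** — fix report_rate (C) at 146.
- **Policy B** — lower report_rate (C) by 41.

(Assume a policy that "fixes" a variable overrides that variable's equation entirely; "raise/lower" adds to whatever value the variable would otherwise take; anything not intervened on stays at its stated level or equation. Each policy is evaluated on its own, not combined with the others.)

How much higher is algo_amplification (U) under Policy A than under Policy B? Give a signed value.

-52

Policy A (C := 146):
  T = 69
  C = 146
  U = -50 − 4·69 − 146 = -472
Policy B (C − 41):
  T = 69
  C = 135 − 41 = 94
  U = -50 − 4·69 − 94 = -420
U: -472 − (-420) = -52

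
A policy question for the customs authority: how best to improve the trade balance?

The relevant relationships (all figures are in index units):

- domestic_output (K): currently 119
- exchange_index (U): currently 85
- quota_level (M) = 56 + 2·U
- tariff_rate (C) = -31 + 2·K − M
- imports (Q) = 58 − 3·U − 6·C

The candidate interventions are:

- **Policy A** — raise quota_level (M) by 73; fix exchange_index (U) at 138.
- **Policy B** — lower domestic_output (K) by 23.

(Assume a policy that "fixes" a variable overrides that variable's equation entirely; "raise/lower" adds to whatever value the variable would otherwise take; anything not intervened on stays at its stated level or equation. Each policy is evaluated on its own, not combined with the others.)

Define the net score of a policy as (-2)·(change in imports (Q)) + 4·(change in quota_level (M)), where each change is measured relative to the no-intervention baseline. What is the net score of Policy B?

-552

Baseline:
  K = 119
  U = 85
  M = 56 + 2·85 = 226
  C = -31 + 2·119 − 226 = -19
  Q = 58 − 3·85 − 6·(-19) = -83
Policy B (K − 23):
  K = 119 − 23 = 96
  U = 85
  M = 56 + 2·85 = 226
  C = -31 + 2·96 − 226 = -65
  Q = 58 − 3·85 − 6·(-65) = 193
ΔQ = 193 − (-83) = 276; ΔM = 226 − 226 = 0
Score = (-2)·276 + 4·0 = -552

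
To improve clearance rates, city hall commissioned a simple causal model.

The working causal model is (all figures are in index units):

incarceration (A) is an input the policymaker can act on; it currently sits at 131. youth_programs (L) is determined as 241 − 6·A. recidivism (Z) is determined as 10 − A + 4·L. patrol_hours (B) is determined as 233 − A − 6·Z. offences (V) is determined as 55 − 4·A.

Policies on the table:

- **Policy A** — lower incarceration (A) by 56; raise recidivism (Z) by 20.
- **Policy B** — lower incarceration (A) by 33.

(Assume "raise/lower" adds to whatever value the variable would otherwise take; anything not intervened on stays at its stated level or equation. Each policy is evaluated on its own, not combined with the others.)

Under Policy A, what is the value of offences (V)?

-245

Policy A (A − 56, Z + 20):
  A = 131 − 56 = 75
  V = 55 − 4·75 = -245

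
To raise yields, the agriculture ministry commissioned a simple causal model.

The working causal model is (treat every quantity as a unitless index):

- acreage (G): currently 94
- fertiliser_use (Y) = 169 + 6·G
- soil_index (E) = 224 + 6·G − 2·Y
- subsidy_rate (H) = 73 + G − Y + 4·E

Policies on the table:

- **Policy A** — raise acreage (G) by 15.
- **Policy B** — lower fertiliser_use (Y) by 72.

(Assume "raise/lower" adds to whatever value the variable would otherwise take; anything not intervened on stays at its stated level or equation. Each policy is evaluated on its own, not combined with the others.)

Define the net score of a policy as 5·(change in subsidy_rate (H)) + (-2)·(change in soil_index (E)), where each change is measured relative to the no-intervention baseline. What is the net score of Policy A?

-1995

Baseline:
  G = 94
  Y = 169 + 6·94 = 733
  E = 224 + 6·94 − 2·733 = -678
  H = 73 + 94 − 733 + 4·(-678) = -3278
Policy A (G + 15):
  G = 94 + 15 = 109
  Y = 169 + 6·109 = 823
  E = 224 + 6·109 − 2·823 = -768
  H = 73 + 109 − 823 + 4·(-768) = -3713
ΔH = -3713 − (-3278) = -435; ΔE = -768 − (-678) = -90
Score = 5·(-435) + (-2)·(-90) = -1995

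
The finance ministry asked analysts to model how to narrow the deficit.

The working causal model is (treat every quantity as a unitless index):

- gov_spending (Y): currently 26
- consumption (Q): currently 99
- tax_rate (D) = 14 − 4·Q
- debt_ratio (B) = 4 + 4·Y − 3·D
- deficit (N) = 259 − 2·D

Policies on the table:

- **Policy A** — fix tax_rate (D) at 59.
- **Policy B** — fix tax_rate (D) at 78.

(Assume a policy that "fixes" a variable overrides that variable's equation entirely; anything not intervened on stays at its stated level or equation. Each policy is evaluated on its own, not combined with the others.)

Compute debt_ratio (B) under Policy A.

-69

Policy A (D := 59):
  Y = 26
  Q = 99
  D = 59
  B = 4 + 4·26 − 3·59 = -69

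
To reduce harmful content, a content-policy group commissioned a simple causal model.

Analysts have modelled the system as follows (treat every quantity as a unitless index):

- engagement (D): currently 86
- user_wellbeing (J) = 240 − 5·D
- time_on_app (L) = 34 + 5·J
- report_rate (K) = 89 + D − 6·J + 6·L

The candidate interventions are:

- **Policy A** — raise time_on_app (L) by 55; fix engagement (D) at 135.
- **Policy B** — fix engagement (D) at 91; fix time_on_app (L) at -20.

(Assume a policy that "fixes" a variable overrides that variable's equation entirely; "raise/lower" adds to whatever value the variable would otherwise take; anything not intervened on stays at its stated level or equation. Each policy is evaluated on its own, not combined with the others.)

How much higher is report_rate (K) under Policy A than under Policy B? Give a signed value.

Policy A (L + 55, D := 135):
  D = 135
  J = 240 − 5·135 = -435
  L = 34 + 5·(-435) (+55 from intervention) = -2086
  K = 89 + 135 − 6·(-435) + 6·(-2086) = -9682
Policy B (D := 91, L := -20):
  D = 91
  J = 240 − 5·91 = -215
  L = -20
  K = 89 + 91 − 6·(-215) + 6·(-20) = 1350
K: -9682 − 1350 = -11032

-11032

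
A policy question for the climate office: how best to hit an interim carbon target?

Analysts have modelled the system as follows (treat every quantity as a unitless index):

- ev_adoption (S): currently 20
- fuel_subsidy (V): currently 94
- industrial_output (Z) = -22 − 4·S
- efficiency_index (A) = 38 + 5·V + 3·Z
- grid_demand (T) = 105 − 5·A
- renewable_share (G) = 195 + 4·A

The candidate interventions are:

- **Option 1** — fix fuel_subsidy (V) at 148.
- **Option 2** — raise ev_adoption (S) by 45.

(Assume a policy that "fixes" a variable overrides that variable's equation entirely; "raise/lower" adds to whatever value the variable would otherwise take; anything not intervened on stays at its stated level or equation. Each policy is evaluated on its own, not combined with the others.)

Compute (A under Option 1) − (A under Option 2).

810

Option 1 (V := 148):
  S = 20
  V = 148
  Z = -22 − 4·20 = -102
  A = 38 + 5·148 + 3·(-102) = 472
Option 2 (S + 45):
  S = 20 + 45 = 65
  V = 94
  Z = -22 − 4·65 = -282
  A = 38 + 5·94 + 3·(-282) = -338
A: 472 − (-338) = 810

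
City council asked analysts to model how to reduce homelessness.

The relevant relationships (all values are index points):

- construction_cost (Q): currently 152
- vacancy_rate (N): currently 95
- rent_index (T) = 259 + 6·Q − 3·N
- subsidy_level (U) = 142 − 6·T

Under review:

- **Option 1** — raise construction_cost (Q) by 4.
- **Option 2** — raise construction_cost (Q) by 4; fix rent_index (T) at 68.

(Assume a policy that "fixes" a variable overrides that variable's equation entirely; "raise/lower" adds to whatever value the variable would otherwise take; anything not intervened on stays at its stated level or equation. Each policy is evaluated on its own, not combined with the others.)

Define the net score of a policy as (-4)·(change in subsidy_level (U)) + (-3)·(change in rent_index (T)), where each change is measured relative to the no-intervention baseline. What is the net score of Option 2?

Baseline:
  Q = 152
  N = 95
  T = 259 + 6·152 − 3·95 = 886
  U = 142 − 6·886 = -5174
Option 2 (Q + 4, T := 68):
  Q = 152 + 4 = 156
  N = 95
  T = 68
  U = 142 − 6·68 = -266
ΔU = -266 − (-5174) = 4908; ΔT = 68 − 886 = -818
Score = (-4)·4908 + (-3)·(-818) = -17178

-17178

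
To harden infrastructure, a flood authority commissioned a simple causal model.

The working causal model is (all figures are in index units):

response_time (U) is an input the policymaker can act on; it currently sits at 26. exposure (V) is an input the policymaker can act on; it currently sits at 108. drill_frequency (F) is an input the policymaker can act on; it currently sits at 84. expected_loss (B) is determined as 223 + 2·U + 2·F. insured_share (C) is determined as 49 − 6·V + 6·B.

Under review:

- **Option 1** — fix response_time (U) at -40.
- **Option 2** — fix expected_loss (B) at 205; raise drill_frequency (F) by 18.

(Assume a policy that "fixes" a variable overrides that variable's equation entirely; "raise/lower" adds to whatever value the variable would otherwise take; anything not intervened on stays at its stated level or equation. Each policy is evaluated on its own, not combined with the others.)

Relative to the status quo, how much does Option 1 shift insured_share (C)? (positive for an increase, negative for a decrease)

Baseline:
  U = 26
  V = 108
  F = 84
  B = 223 + 2·26 + 2·84 = 443
  C = 49 − 6·108 + 6·443 = 2059
Option 1 (U := -40):
  U = -40
  V = 108
  F = 84
  B = 223 + 2·(-40) + 2·84 = 311
  C = 49 − 6·108 + 6·311 = 1267
Change in C: 1267 − 2059 = -792

-792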